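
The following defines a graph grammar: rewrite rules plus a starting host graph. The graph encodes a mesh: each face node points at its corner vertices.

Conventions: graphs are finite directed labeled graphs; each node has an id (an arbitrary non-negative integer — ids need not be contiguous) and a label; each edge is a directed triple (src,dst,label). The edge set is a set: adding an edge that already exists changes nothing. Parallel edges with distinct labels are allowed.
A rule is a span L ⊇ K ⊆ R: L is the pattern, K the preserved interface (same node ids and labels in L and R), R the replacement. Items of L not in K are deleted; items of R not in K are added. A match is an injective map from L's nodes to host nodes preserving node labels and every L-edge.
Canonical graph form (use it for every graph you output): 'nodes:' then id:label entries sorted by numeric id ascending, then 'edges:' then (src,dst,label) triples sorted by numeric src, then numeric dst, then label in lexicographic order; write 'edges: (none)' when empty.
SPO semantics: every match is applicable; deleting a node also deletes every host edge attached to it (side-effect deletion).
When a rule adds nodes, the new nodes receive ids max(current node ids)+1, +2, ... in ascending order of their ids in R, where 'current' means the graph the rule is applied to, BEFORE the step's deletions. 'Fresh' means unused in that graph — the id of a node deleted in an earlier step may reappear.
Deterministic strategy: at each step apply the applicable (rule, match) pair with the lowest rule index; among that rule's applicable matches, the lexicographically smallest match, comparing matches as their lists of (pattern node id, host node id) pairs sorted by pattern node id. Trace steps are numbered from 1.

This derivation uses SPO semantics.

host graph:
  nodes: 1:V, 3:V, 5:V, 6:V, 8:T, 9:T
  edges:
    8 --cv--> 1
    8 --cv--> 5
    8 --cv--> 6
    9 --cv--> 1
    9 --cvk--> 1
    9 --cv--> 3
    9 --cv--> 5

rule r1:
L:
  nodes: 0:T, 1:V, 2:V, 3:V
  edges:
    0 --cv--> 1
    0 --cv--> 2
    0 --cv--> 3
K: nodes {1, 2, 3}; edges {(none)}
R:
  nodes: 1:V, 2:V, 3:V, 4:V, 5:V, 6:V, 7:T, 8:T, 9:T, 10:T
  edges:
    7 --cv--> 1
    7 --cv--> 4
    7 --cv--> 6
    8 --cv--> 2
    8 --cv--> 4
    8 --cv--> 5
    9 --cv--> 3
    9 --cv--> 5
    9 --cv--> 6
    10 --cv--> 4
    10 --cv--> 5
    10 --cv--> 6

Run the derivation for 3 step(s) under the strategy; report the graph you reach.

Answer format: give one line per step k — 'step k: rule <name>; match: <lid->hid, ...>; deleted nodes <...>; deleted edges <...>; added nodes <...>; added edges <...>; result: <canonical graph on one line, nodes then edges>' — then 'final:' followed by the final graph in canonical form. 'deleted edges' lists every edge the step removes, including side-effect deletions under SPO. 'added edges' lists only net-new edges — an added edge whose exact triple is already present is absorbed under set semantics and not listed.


step 1: rule r1; match: 0->8, 1->1, 2->5, 3->6; deleted nodes 8; deleted edges (8,1,cv); (8,5,cv); (8,6,cv); added nodes 10, 11, 12, 13, 14, 15, 16; added edges (13,1,cv); (13,10,cv); (13,12,cv); (14,5,cv); (14,10,cv); (14,11,cv); (15,6,cv); (15,11,cv); (15,12,cv); (16,10,cv); (16,11,cv); (16,12,cv); result: nodes: 1:V, 3:V, 5:V, 6:V, 9:T, 10:V, 11:V, 12:V, 13:T, 14:T, 15:T, 16:T edges: (9,1,cv); (9,1,cvk); (9,3,cv); (9,5,cv); (13,1,cv); (13,10,cv); (13,12,cv); (14,5,cv); (14,10,cv); (14,11,cv); (15,6,cv); (15,11,cv); (15,12,cv); (16,10,cv); (16,11,cv); (16,12,cv)
step 2: rule r1; match: 0->9, 1->1, 2->3, 3->5; deleted nodes 9; deleted edges (9,1,cv); (9,1,cvk); (9,3,cv); (9,5,cv); added nodes 17, 18, 19, 20, 21, 22, 23; added edges (20,1,cv); (20,17,cv); (20,19,cv); (21,3,cv); (21,17,cv); (21,18,cv); (22,5,cv); (22,18,cv); (22,19,cv); (23,17,cv); (23,18,cv); (23,19,cv); result: nodes: 1:V, 3:V, 5:V, 6:V, 10:V, 11:V, 12:V, 13:T, 14:T, 15:T, 16:T, 17:V, 18:V, 19:V, 20:T, 21:T, 22:T, 23:T edges: (13,1,cv); (13,10,cv); (13,12,cv); (14,5,cv); (14,10,cv); (14,11,cv); (15,6,cv); (15,11,cv); (15,12,cv); (16,10,cv); (16,11,cv); (16,12,cv); (20,1,cv); (20,17,cv); (20,19,cv); (21,3,cv); (21,17,cv); (21,18,cv); (22,5,cv); (22,18,cv); (22,19,cv); (23,17,cv); (23,18,cv); (23,19,cv)
step 3: rule r1; match: 0->13, 1->1, 2->10, 3->12; deleted nodes 13; deleted edges (13,1,cv); (13,10,cv); (13,12,cv); added nodes 24, 25, 26, 27, 28, 29, 30; added edges (27,1,cv); (27,24,cv); (27,26,cv); (28,10,cv); (28,24,cv); (28,25,cv); (29,12,cv); (29,25,cv); (29,26,cv); (30,24,cv); (30,25,cv); (30,26,cv); result: nodes: 1:V, 3:V, 5:V, 6:V, 10:V, 11:V, 12:V, 14:T, 15:T, 16:T, 17:V, 18:V, 19:V, 20:T, 21:T, 22:T, 23:T, 24:V, 25:V, 26:V, 27:T, 28:T, 29:T, 30:T edges: (14,5,cv); (14,10,cv); (14,11,cv); (15,6,cv); (15,11,cv); (15,12,cv); (16,10,cv); (16,11,cv); (16,12,cv); (20,1,cv); (20,17,cv); (20,19,cv); (21,3,cv); (21,17,cv); (21,18,cv); (22,5,cv); (22,18,cv); (22,19,cv); (23,17,cv); (23,18,cv); (23,19,cv); (27,1,cv); (27,24,cv); (27,26,cv); (28,10,cv); (28,24,cv); (28,25,cv); (29,12,cv); (29,25,cv); (29,26,cv); (30,24,cv); (30,25,cv); (30,26,cv)
final:
nodes: 1:V, 3:V, 5:V, 6:V, 10:V, 11:V, 12:V, 14:T, 15:T, 16:T, 17:V, 18:V, 19:V, 20:T, 21:T, 22:T, 23:T, 24:V, 25:V, 26:V, 27:T, 28:T, 29:T, 30:T
edges: (14,5,cv); (14,10,cv); (14,11,cv); (15,6,cv); (15,11,cv); (15,12,cv); (16,10,cv); (16,11,cv); (16,12,cv); (20,1,cv); (20,17,cv); (20,19,cv); (21,3,cv); (21,17,cv); (21,18,cv); (22,5,cv); (22,18,cv); (22,19,cv); (23,17,cv); (23,18,cv); (23,19,cv); (27,1,cv); (27,24,cv); (27,26,cv); (28,10,cv); (28,24,cv); (28,25,cv); (29,12,cv); (29,25,cv); (29,26,cv); (30,24,cv); (30,25,cv); (30,26,cv)


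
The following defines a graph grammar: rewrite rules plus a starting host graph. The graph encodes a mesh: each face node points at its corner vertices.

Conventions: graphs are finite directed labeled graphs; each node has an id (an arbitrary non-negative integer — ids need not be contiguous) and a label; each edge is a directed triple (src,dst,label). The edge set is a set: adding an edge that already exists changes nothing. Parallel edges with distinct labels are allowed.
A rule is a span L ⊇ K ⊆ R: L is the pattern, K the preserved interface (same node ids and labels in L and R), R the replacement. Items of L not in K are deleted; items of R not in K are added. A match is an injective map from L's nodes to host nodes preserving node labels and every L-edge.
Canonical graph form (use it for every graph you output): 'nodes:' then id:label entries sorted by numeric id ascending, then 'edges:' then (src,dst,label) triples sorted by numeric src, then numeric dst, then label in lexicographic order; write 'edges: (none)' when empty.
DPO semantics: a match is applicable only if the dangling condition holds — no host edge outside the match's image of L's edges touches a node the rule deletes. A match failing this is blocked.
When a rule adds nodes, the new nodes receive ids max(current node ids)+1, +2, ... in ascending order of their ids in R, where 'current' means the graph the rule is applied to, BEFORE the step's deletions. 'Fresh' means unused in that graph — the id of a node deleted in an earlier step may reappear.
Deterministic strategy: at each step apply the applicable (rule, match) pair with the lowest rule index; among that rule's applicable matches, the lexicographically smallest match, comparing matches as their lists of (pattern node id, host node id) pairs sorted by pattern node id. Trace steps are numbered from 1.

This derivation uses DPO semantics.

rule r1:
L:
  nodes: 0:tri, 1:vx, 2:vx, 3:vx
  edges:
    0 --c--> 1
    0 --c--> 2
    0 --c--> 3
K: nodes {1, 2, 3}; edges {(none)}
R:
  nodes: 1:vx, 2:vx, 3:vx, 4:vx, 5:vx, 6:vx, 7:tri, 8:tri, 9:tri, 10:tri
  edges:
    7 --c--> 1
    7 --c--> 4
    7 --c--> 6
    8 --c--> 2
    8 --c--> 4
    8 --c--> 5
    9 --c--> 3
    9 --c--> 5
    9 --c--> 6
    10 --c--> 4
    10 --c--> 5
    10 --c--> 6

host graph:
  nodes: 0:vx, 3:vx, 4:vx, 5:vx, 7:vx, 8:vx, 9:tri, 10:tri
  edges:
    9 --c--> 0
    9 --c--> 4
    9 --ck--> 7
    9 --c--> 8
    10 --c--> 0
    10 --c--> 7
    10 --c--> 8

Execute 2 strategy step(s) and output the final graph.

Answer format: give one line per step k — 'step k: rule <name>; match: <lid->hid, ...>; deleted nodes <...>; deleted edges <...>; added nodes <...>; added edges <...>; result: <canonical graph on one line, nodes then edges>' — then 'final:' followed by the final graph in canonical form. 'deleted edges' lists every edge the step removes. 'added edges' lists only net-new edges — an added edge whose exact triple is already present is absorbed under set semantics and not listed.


step 1: rule r1; match: 0->10, 1->0, 2->7, 3->8; deleted nodes 10; deleted edges (10,0,c); (10,7,c); (10,8,c); added nodes 11, 12, 13, 14, 15, 16, 17; added edges (14,0,c); (14,11,c); (14,13,c); (15,7,c); (15,11,c); (15,12,c); (16,8,c); (16,12,c); (16,13,c); (17,11,c); (17,12,c); (17,13,c); result: nodes: 0:vx, 3:vx, 4:vx, 5:vx, 7:vx, 8:vx, 9:tri, 11:vx, 12:vx, 13:vx, 14:tri, 15:tri, 16:tri, 17:tri edges: (9,0,c); (9,4,c); (9,7,ck); (9,8,c); (14,0,c); (14,11,c); (14,13,c); (15,7,c); (15,11,c); (15,12,c); (16,8,c); (16,12,c); (16,13,c); (17,11,c); (17,12,c); (17,13,c)
step 2: rule r1; match: 0->14, 1->0, 2->11, 3->13; deleted nodes 14; deleted edges (14,0,c); (14,11,c); (14,13,c); added nodes 18, 19, 20, 21, 22, 23, 24; added edges (21,0,c); (21,18,c); (21,20,c); (22,11,c); (22,18,c); (22,19,c); (23,13,c); (23,19,c); (23,20,c); (24,18,c); (24,19,c); (24,20,c); result: nodes: 0:vx, 3:vx, 4:vx, 5:vx, 7:vx, 8:vx, 9:tri, 11:vx, 12:vx, 13:vx, 15:tri, 16:tri, 17:tri, 18:vx, 19:vx, 20:vx, 21:tri, 22:tri, 23:tri, 24:tri edges: (9,0,c); (9,4,c); (9,7,ck); (9,8,c); (15,7,c); (15,11,c); (15,12,c); (16,8,c); (16,12,c); (16,13,c); (17,11,c); (17,12,c); (17,13,c); (21,0,c); (21,18,c); (21,20,c); (22,11,c); (22,18,c); (22,19,c); (23,13,c); (23,19,c); (23,20,c); (24,18,c); (24,19,c); (24,20,c)
final:
nodes: 0:vx, 3:vx, 4:vx, 5:vx, 7:vx, 8:vx, 9:tri, 11:vx, 12:vx, 13:vx, 15:tri, 16:tri, 17:tri, 18:vx, 19:vx, 20:vx, 21:tri, 22:tri, 23:tri, 24:tri
edges: (9,0,c); (9,4,c); (9,7,ck); (9,8,c); (15,7,c); (15,11,c); (15,12,c); (16,8,c); (16,12,c); (16,13,c); (17,11,c); (17,12,c); (17,13,c); (21,0,c); (21,18,c); (21,20,c); (22,11,c); (22,18,c); (22,19,c); (23,13,c); (23,19,c); (23,20,c); (24,18,c); (24,19,c); (24,20,c)


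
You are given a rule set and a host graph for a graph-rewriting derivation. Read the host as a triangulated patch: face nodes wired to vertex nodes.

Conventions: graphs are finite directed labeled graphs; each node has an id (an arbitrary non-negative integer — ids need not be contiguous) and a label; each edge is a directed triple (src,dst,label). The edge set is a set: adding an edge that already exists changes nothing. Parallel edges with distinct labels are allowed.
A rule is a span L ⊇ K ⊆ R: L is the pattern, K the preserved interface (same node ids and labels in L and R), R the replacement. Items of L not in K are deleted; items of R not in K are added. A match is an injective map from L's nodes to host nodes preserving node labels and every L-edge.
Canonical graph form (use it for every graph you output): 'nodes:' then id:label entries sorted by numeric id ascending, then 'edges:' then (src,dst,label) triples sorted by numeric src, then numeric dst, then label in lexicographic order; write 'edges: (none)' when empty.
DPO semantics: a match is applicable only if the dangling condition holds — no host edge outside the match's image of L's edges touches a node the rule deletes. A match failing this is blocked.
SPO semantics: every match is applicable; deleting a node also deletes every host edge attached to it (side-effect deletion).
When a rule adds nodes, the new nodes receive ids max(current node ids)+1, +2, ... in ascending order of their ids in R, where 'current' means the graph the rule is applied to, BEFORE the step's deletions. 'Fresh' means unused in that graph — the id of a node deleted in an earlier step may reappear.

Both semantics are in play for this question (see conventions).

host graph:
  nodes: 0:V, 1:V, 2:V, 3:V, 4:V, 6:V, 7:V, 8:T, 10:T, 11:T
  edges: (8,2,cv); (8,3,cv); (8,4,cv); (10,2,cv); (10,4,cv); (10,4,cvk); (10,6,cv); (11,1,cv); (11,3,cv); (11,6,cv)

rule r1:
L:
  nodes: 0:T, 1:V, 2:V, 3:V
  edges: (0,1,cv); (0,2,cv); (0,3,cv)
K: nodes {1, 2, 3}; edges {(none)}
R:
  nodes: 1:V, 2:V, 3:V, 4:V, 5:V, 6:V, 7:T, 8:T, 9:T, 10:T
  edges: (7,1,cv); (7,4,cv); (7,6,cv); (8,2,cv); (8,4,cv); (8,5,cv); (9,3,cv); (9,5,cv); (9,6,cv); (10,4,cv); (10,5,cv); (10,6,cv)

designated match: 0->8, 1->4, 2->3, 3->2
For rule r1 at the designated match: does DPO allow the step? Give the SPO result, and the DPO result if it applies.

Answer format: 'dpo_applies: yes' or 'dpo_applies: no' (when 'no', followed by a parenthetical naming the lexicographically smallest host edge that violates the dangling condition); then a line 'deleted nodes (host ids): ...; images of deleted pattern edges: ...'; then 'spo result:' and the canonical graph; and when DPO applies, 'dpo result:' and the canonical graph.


dpo_applies: yes
deleted nodes (host ids): 8; images of deleted pattern edges: (8,2,cv); (8,3,cv); (8,4,cv)
spo result:
nodes: 0:V, 1:V, 2:V, 3:V, 4:V, 6:V, 7:V, 10:T, 11:T, 12:V, 13:V, 14:V, 15:T, 16:T, 17:T, 18:T
edges: (10,2,cv); (10,4,cv); (10,4,cvk); (10,6,cv); (11,1,cv); (11,3,cv); (11,6,cv); (15,4,cv); (15,12,cv); (15,14,cv); (16,3,cv); (16,12,cv); (16,13,cv); (17,2,cv); (17,13,cv); (17,14,cv); (18,12,cv); (18,13,cv); (18,14,cv)
dpo result:
nodes: 0:V, 1:V, 2:V, 3:V, 4:V, 6:V, 7:V, 10:T, 11:T, 12:V, 13:V, 14:V, 15:T, 16:T, 17:T, 18:T
edges: (10,2,cv); (10,4,cv); (10,4,cvk); (10,6,cv); (11,1,cv); (11,3,cv); (11,6,cv); (15,4,cv); (15,12,cv); (15,14,cv); (16,3,cv); (16,12,cv); (16,13,cv); (17,2,cv); (17,13,cv); (17,14,cv); (18,12,cv); (18,13,cv); (18,14,cv)


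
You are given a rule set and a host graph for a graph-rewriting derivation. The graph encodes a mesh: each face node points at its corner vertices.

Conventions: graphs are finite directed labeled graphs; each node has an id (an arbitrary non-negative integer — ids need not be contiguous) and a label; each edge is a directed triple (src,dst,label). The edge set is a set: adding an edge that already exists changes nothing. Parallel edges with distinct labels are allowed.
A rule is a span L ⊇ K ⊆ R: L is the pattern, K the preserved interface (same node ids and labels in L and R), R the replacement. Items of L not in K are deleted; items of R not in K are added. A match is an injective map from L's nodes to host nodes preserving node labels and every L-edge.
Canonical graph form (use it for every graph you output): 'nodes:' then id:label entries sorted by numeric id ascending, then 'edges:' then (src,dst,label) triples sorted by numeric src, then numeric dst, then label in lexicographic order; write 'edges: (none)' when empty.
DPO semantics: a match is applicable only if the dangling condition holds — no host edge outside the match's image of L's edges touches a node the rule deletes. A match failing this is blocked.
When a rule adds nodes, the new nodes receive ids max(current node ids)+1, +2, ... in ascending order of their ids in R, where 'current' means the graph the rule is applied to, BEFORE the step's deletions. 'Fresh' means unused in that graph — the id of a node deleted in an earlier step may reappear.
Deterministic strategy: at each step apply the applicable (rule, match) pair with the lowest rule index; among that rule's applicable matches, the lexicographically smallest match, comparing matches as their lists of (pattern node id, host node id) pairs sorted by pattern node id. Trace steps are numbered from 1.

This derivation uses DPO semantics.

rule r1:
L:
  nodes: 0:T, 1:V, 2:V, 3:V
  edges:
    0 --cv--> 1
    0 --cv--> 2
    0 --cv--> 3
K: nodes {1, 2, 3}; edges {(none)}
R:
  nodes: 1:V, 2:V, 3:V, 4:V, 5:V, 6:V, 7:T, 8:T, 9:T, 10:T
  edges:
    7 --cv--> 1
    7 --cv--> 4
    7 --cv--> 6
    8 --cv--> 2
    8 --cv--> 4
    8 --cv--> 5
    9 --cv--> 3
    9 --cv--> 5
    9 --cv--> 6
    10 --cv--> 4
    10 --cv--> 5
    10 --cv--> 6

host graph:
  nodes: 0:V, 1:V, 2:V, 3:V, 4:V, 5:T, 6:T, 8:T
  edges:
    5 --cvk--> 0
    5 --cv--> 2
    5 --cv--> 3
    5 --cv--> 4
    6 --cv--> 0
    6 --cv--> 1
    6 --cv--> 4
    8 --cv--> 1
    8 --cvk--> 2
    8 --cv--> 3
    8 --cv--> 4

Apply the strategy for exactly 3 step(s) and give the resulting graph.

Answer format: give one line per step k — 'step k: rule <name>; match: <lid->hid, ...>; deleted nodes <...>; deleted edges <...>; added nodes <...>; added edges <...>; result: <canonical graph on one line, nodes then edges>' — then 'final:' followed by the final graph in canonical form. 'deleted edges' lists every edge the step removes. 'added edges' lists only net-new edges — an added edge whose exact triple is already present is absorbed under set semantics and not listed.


step 1: rule r1; match: 0->6, 1->0, 2->1, 3->4; deleted nodes 6; deleted edges (6,0,cv); (6,1,cv); (6,4,cv); added nodes 9, 10, 11, 12, 13, 14, 15; added edges (12,0,cv); (12,9,cv); (12,11,cv); (13,1,cv); (13,9,cv); (13,10,cv); (14,4,cv); (14,10,cv); (14,11,cv); (15,9,cv); (15,10,cv); (15,11,cv); result: nodes: 0:V, 1:V, 2:V, 3:V, 4:V, 5:T, 8:T, 9:V, 10:V, 11:V, 12:T, 13:T, 14:T, 15:T edges: (5,0,cvk); (5,2,cv); (5,3,cv); (5,4,cv); (8,1,cv); (8,2,cvk); (8,3,cv); (8,4,cv); (12,0,cv); (12,9,cv); (12,11,cv); (13,1,cv); (13,9,cv); (13,10,cv); (14,4,cv); (14,10,cv); (14,11,cv); (15,9,cv); (15,10,cv); (15,11,cv)
step 2: rule r1; match: 0->12, 1->0, 2->9, 3->11; deleted nodes 12; deleted edges (12,0,cv); (12,9,cv); (12,11,cv); added nodes 16, 17, 18, 19, 20, 21, 22; added edges (19,0,cv); (19,16,cv); (19,18,cv); (20,9,cv); (20,16,cv); (20,17,cv); (21,11,cv); (21,17,cv); (21,18,cv); (22,16,cv); (22,17,cv); (22,18,cv); result: nodes: 0:V, 1:V, 2:V, 3:V, 4:V, 5:T, 8:T, 9:V, 10:V, 11:V, 13:T, 14:T, 15:T, 16:V, 17:V, 18:V, 19:T, 20:T, 21:T, 22:T edges: (5,0,cvk); (5,2,cv); (5,3,cv); (5,4,cv); (8,1,cv); (8,2,cvk); (8,3,cv); (8,4,cv); (13,1,cv); (13,9,cv); (13,10,cv); (14,4,cv); (14,10,cv); (14,11,cv); (15,9,cv); (15,10,cv); (15,11,cv); (19,0,cv); (19,16,cv); (19,18,cv); (20,9,cv); (20,16,cv); (20,17,cv); (21,11,cv); (21,17,cv); (21,18,cv); (22,16,cv); (22,17,cv); (22,18,cv)
step 3: rule r1; match: 0->13, 1->1, 2->9, 3->10; deleted nodes 13; deleted edges (13,1,cv); (13,9,cv); (13,10,cv); added nodes 23, 24, 25, 26, 27, 28, 29; added edges (26,1,cv); (26,23,cv); (26,25,cv); (27,9,cv); (27,23,cv); (27,24,cv); (28,10,cv); (28,24,cv); (28,25,cv); (29,23,cv); (29,24,cv); (29,25,cv); result: nodes: 0:V, 1:V, 2:V, 3:V, 4:V, 5:T, 8:T, 9:V, 10:V, 11:V, 14:T, 15:T, 16:V, 17:V, 18:V, 19:T, 20:T, 21:T, 22:T, 23:V, 24:V, 25:V, 26:T, 27:T, 28:T, 29:T edges: (5,0,cvk); (5,2,cv); (5,3,cv); (5,4,cv); (8,1,cv); (8,2,cvk); (8,3,cv); (8,4,cv); (14,4,cv); (14,10,cv); (14,11,cv); (15,9,cv); (15,10,cv); (15,11,cv); (19,0,cv); (19,16,cv); (19,18,cv); (20,9,cv); (20,16,cv); (20,17,cv); (21,11,cv); (21,17,cv); (21,18,cv); (22,16,cv); (22,17,cv); (22,18,cv); (26,1,cv); (26,23,cv); (26,25,cv); (27,9,cv); (27,23,cv); (27,24,cv); (28,10,cv); (28,24,cv); (28,25,cv); (29,23,cv); (29,24,cv); (29,25,cv)
final:
nodes: 0:V, 1:V, 2:V, 3:V, 4:V, 5:T, 8:T, 9:V, 10:V, 11:V, 14:T, 15:T, 16:V, 17:V, 18:V, 19:T, 20:T, 21:T, 22:T, 23:V, 24:V, 25:V, 26:T, 27:T, 28:T, 29:T
edges: (5,0,cvk); (5,2,cv); (5,3,cv); (5,4,cv); (8,1,cv); (8,2,cvk); (8,3,cv); (8,4,cv); (14,4,cv); (14,10,cv); (14,11,cv); (15,9,cv); (15,10,cv); (15,11,cv); (19,0,cv); (19,16,cv); (19,18,cv); (20,9,cv); (20,16,cv); (20,17,cv); (21,11,cv); (21,17,cv); (21,18,cv); (22,16,cv); (22,17,cv); (22,18,cv); (26,1,cv); (26,23,cv); (26,25,cv); (27,9,cv); (27,23,cv); (27,24,cv); (28,10,cv); (28,24,cv); (28,25,cv); (29,23,cv); (29,24,cv); (29,25,cv)


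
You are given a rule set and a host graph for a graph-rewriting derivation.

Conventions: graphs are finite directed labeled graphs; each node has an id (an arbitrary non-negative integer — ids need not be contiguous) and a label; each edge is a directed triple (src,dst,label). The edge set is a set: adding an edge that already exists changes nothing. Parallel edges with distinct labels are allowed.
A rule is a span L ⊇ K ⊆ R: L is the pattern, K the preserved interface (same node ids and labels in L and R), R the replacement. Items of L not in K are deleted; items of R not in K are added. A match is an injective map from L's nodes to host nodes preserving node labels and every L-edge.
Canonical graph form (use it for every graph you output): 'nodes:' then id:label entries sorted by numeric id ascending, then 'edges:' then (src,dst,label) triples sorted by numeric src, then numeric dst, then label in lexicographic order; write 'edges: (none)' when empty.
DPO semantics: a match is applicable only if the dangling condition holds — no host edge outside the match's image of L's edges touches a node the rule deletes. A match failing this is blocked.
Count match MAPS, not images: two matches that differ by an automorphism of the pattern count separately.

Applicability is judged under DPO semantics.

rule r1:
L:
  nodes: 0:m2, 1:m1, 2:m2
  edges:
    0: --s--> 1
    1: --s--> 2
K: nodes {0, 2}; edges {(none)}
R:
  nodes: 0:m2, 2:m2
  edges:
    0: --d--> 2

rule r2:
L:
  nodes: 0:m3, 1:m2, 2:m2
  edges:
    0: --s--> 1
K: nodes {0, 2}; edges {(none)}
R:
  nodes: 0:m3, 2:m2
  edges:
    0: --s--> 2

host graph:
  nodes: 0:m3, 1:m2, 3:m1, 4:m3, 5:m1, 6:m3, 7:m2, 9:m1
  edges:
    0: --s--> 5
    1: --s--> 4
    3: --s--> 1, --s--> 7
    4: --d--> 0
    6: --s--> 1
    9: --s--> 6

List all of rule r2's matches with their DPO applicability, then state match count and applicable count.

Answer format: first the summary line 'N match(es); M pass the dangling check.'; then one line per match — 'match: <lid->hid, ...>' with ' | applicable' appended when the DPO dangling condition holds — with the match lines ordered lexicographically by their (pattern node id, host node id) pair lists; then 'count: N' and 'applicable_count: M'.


1 match(es); 0 pass the dangling check.
match: 0->6, 1->1, 2->7
count: 1
applicable_count: 0


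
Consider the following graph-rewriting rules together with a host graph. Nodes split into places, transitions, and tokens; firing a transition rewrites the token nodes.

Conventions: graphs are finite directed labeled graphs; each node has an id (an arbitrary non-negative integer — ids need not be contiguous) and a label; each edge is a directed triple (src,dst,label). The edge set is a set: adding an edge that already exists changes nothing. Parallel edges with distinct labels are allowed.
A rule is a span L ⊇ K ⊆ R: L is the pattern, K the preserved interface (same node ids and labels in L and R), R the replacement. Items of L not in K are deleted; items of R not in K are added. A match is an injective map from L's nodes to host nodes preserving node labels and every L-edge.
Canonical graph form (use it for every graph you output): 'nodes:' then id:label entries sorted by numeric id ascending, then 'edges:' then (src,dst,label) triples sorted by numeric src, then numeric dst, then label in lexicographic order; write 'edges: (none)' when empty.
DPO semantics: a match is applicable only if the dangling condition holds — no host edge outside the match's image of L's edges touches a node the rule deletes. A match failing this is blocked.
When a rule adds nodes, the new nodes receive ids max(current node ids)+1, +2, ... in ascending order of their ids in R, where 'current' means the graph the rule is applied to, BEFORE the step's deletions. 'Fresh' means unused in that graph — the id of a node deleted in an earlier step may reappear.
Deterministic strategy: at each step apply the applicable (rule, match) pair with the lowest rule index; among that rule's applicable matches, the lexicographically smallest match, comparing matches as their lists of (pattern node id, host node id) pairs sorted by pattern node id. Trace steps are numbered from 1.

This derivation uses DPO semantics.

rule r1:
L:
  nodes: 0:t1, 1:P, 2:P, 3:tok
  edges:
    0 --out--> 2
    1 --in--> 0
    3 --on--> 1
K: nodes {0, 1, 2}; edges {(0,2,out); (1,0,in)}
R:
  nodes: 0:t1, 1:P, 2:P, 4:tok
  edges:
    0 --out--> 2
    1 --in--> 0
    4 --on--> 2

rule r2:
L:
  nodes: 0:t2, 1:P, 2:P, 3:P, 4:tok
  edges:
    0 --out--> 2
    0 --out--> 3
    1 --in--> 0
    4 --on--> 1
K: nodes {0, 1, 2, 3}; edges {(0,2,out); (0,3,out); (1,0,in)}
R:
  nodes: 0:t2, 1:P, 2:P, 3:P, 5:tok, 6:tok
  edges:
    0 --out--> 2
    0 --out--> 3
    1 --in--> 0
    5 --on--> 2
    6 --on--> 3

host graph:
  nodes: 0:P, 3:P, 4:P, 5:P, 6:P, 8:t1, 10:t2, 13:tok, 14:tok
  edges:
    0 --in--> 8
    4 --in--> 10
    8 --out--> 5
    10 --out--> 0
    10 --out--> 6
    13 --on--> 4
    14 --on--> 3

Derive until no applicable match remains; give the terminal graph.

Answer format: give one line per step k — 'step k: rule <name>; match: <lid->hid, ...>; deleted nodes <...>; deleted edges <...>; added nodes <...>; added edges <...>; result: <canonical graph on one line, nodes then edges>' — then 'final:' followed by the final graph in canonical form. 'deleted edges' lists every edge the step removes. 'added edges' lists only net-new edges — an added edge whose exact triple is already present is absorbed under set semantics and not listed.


step 1: rule r2; match: 0->10, 1->4, 2->0, 3->6, 4->13; deleted nodes 13; deleted edges (13,4,on); added nodes 15, 16; added edges (15,0,on); (16,6,on); result: nodes: 0:P, 3:P, 4:P, 5:P, 6:P, 8:t1, 10:t2, 14:tok, 15:tok, 16:tok edges: (0,8,in); (4,10,in); (8,5,out); (10,0,out); (10,6,out); (14,3,on); (15,0,on); (16,6,on)
step 2: rule r1; match: 0->8, 1->0, 2->5, 3->15; deleted nodes 15; deleted edges (15,0,on); added nodes 17; added edges (17,5,on); result: nodes: 0:P, 3:P, 4:P, 5:P, 6:P, 8:t1, 10:t2, 14:tok, 16:tok, 17:tok edges: (0,8,in); (4,10,in); (8,5,out); (10,0,out); (10,6,out); (14,3,on); (16,6,on); (17,5,on)
final:
nodes: 0:P, 3:P, 4:P, 5:P, 6:P, 8:t1, 10:t2, 14:tok, 16:tok, 17:tok
edges: (0,8,in); (4,10,in); (8,5,out); (10,0,out); (10,6,out); (14,3,on); (16,6,on); (17,5,on)


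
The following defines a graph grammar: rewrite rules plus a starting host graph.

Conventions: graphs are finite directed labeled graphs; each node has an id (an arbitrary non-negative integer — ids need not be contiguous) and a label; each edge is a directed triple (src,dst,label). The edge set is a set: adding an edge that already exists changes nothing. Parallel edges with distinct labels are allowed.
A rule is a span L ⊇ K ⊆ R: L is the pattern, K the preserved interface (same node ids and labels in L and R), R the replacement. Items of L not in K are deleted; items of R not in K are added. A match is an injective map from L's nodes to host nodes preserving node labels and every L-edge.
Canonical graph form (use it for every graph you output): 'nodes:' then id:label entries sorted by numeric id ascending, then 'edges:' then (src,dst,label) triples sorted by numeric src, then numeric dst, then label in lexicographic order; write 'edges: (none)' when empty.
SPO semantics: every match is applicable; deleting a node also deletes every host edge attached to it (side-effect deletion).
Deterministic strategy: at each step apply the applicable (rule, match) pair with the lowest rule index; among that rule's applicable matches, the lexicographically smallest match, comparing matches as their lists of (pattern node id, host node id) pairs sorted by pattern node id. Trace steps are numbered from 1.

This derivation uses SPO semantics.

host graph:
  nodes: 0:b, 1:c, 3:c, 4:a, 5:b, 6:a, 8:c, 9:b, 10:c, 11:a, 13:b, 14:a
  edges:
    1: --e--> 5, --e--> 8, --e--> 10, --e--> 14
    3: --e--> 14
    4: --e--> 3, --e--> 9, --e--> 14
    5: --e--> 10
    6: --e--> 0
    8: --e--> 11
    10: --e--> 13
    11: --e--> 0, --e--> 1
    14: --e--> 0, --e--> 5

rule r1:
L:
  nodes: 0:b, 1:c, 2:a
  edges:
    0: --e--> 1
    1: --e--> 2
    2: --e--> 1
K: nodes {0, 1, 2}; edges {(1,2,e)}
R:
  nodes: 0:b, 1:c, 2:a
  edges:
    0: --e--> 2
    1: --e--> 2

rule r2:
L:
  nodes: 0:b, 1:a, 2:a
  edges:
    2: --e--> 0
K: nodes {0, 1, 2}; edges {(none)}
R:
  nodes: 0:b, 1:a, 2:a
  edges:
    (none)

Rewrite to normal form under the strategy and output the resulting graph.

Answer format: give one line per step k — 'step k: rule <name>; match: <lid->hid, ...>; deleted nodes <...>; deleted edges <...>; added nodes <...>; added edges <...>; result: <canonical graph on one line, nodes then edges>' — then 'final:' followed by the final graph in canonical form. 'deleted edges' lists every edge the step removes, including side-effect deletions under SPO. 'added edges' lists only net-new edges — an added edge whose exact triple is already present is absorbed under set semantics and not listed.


step 1: rule r2; match: 0->0, 1->4, 2->6; deleted nodes (none); deleted edges (6,0,e); added nodes (none); added edges (none); result: nodes: 0:b, 1:c, 3:c, 4:a, 5:b, 6:a, 8:c, 9:b, 10:c, 11:a, 13:b, 14:a edges: (1,5,e); (1,8,e); (1,10,e); (1,14,e); (3,14,e); (4,3,e); (4,9,e); (4,14,e); (5,10,e); (8,11,e); (10,13,e); (11,0,e); (11,1,e); (14,0,e); (14,5,e)
step 2: rule r2; match: 0->0, 1->4, 2->11; deleted nodes (none); deleted edges (11,0,e); added nodes (none); added edges (none); result: nodes: 0:b, 1:c, 3:c, 4:a, 5:b, 6:a, 8:c, 9:b, 10:c, 11:a, 13:b, 14:a edges: (1,5,e); (1,8,e); (1,10,e); (1,14,e); (3,14,e); (4,3,e); (4,9,e); (4,14,e); (5,10,e); (8,11,e); (10,13,e); (11,1,e); (14,0,e); (14,5,e)
step 3: rule r2; match: 0->0, 1->4, 2->14; deleted nodes (none); deleted edges (14,0,e); added nodes (none); added edges (none); result: nodes: 0:b, 1:c, 3:c, 4:a, 5:b, 6:a, 8:c, 9:b, 10:c, 11:a, 13:b, 14:a edges: (1,5,e); (1,8,e); (1,10,e); (1,14,e); (3,14,e); (4,3,e); (4,9,e); (4,14,e); (5,10,e); (8,11,e); (10,13,e); (11,1,e); (14,5,e)
step 4: rule r2; match: 0->5, 1->4, 2->14; deleted nodes (none); deleted edges (14,5,e); added nodes (none); added edges (none); result: nodes: 0:b, 1:c, 3:c, 4:a, 5:b, 6:a, 8:c, 9:b, 10:c, 11:a, 13:b, 14:a edges: (1,5,e); (1,8,e); (1,10,e); (1,14,e); (3,14,e); (4,3,e); (4,9,e); (4,14,e); (5,10,e); (8,11,e); (10,13,e); (11,1,e)
step 5: rule r2; match: 0->9, 1->6, 2->4; deleted nodes (none); deleted edges (4,9,e); added nodes (none); added edges (none); result: nodes: 0:b, 1:c, 3:c, 4:a, 5:b, 6:a, 8:c, 9:b, 10:c, 11:a, 13:b, 14:a edges: (1,5,e); (1,8,e); (1,10,e); (1,14,e); (3,14,e); (4,3,e); (4,14,e); (5,10,e); (8,11,e); (10,13,e); (11,1,e)
final:
nodes: 0:b, 1:c, 3:c, 4:a, 5:b, 6:a, 8:c, 9:b, 10:c, 11:a, 13:b, 14:a
edges: (1,5,e); (1,8,e); (1,10,e); (1,14,e); (3,14,e); (4,3,e); (4,14,e); (5,10,e); (8,11,e); (10,13,e); (11,1,e)


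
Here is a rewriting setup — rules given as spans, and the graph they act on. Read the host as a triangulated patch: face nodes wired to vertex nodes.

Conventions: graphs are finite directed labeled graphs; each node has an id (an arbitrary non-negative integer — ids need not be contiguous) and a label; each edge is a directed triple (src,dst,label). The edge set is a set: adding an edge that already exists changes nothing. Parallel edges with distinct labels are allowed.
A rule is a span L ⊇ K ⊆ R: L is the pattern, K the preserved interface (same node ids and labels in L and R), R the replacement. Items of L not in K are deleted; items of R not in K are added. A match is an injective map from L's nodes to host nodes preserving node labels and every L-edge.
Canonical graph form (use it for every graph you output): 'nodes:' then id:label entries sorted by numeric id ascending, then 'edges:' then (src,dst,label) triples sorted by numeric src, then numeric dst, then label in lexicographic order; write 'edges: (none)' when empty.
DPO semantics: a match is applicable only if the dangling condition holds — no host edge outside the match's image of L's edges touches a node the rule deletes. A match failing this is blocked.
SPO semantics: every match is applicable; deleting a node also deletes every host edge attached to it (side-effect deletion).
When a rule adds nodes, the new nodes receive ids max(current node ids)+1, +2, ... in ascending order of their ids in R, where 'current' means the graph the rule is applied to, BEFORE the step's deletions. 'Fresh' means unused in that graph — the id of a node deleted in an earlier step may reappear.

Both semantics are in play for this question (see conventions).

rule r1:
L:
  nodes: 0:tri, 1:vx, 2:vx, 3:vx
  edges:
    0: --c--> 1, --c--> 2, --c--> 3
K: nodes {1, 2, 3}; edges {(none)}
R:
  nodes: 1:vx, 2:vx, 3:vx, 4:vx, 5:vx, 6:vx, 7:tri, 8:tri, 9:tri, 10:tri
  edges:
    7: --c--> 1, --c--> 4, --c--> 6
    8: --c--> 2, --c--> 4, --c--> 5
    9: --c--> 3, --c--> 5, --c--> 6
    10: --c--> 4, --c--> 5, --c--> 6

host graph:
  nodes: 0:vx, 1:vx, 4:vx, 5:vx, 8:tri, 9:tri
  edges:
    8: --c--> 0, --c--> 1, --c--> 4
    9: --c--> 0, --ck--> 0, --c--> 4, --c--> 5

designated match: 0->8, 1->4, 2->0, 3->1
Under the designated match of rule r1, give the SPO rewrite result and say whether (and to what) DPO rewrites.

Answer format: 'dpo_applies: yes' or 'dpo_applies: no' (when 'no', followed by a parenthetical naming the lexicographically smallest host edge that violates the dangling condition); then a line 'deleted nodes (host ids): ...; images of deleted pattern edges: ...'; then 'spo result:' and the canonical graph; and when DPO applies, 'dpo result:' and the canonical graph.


dpo_applies: yes
deleted nodes (host ids): 8; images of deleted pattern edges: (8,0,c); (8,1,c); (8,4,c)
spo result:
nodes: 0:vx, 1:vx, 4:vx, 5:vx, 9:tri, 10:vx, 11:vx, 12:vx, 13:tri, 14:tri, 15:tri, 16:tri
edges: (9,0,c); (9,0,ck); (9,4,c); (9,5,c); (13,4,c); (13,10,c); (13,12,c); (14,0,c); (14,10,c); (14,11,c); (15,1,c); (15,11,c); (15,12,c); (16,10,c); (16,11,c); (16,12,c)
dpo result:
nodes: 0:vx, 1:vx, 4:vx, 5:vx, 9:tri, 10:vx, 11:vx, 12:vx, 13:tri, 14:tri, 15:tri, 16:tri
edges: (9,0,c); (9,0,ck); (9,4,c); (9,5,c); (13,4,c); (13,10,c); (13,12,c); (14,0,c); (14,10,c); (14,11,c); (15,1,c); (15,11,c); (15,12,c); (16,10,c); (16,11,c); (16,12,c)


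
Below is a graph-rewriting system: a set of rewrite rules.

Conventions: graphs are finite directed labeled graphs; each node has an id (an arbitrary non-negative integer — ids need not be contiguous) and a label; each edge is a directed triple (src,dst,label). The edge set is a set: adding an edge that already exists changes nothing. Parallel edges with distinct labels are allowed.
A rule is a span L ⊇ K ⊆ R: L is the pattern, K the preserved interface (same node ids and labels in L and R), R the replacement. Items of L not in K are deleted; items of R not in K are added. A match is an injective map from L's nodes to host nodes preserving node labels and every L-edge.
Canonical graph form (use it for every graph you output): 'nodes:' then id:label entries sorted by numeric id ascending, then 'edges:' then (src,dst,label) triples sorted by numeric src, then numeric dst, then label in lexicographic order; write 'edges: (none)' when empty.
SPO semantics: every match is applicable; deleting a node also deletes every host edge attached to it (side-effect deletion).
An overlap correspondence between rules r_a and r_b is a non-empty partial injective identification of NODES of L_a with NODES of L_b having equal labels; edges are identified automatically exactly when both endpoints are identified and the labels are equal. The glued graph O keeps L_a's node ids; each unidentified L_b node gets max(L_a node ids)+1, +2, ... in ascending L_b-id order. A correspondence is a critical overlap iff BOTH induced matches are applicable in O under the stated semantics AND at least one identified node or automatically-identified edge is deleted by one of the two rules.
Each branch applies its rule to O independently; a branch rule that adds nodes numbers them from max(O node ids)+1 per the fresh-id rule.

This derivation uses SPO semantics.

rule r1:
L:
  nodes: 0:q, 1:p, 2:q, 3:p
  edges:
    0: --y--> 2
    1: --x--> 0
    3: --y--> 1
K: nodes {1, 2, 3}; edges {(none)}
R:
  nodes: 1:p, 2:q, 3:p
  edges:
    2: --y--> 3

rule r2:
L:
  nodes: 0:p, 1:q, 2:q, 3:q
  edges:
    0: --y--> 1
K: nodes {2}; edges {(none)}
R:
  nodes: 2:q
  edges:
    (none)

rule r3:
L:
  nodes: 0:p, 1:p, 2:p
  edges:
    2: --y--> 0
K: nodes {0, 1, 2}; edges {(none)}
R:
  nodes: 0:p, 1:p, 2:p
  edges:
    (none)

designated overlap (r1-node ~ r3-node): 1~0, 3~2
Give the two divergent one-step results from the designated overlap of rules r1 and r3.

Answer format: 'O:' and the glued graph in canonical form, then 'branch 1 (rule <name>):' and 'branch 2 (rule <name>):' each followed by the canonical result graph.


O:
nodes: 0:q, 1:p, 2:q, 3:p, 4:p
edges: (0,2,y); (1,0,x); (3,1,y)
branch 1 (rule r1):
nodes: 1:p, 2:q, 3:p, 4:p
edges: (2,3,y)
branch 2 (rule r3):
nodes: 0:q, 1:p, 2:q, 3:p, 4:p
edges: (0,2,y); (1,0,x)


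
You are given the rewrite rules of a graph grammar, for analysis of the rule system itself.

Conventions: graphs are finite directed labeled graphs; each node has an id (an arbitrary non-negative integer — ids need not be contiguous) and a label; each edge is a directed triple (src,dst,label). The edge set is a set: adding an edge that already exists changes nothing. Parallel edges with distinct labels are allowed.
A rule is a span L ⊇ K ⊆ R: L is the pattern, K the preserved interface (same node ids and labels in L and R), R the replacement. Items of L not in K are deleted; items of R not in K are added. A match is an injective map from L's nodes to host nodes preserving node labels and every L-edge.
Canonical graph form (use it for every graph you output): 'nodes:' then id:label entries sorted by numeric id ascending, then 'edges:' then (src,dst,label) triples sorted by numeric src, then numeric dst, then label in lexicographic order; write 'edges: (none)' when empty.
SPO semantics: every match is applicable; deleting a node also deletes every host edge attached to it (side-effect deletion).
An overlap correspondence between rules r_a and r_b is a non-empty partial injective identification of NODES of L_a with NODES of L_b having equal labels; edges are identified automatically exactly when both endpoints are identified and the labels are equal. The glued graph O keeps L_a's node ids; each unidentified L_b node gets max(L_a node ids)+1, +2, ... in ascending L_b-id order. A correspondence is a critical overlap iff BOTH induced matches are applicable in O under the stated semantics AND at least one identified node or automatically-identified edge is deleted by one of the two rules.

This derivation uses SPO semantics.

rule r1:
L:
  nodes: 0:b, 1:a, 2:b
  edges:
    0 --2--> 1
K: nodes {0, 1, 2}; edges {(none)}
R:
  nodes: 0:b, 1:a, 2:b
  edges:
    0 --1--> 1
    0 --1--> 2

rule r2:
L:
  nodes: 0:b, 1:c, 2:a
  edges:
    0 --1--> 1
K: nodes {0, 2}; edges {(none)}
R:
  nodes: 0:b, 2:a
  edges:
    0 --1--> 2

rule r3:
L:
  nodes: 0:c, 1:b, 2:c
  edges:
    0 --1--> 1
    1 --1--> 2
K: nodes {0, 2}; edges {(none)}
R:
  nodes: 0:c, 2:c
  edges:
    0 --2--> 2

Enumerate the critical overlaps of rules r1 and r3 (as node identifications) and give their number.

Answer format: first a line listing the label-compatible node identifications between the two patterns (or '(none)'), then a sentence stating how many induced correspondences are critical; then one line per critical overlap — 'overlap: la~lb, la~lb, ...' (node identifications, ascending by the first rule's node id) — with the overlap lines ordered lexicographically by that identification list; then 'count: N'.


label-compatible node identifications between L(r1) and L(r3): 0~1, 2~1
2 of the induced correspondences are critical overlaps of r1 and r3.
overlap: 0~1
overlap: 2~1
count: 2


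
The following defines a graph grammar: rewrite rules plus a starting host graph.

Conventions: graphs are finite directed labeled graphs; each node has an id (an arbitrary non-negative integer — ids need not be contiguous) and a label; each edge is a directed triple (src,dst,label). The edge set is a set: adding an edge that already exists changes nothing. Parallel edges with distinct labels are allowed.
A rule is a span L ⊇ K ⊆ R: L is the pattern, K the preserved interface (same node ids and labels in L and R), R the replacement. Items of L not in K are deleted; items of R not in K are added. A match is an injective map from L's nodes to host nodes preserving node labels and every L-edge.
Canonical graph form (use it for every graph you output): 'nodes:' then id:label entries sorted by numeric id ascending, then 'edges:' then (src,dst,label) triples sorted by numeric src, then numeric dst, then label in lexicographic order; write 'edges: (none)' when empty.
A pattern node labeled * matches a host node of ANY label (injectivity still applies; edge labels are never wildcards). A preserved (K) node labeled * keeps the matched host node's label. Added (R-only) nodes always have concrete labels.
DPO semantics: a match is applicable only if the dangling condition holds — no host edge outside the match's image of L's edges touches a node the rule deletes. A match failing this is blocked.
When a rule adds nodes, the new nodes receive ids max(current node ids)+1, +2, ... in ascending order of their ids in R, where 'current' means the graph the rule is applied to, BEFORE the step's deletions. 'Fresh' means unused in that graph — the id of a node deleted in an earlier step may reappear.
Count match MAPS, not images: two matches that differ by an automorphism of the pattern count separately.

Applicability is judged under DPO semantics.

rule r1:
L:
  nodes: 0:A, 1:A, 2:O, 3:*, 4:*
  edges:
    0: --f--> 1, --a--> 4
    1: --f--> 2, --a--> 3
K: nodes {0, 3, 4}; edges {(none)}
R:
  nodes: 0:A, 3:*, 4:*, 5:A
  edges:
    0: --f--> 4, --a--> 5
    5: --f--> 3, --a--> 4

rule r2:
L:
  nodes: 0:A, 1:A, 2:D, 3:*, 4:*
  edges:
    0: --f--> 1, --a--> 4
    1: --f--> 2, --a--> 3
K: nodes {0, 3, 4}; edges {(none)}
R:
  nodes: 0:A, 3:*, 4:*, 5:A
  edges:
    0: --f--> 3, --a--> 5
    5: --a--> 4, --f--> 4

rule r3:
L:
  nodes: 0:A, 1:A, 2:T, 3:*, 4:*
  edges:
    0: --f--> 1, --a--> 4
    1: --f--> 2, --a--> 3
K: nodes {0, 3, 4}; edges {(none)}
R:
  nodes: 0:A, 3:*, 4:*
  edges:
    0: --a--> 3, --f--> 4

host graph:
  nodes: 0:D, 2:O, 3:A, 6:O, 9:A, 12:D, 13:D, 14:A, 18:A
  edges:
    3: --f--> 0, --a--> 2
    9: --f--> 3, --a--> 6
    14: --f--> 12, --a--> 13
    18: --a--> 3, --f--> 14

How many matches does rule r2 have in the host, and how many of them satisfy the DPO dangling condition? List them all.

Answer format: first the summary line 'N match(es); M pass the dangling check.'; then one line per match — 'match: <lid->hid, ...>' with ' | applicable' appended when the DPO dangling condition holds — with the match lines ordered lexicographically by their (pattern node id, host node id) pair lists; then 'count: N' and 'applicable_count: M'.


2 match(es); 1 pass the dangling check.
match: 0->9, 1->3, 2->0, 3->2, 4->6
match: 0->18, 1->14, 2->12, 3->13, 4->3 | applicable
count: 2
applicable_count: 1
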